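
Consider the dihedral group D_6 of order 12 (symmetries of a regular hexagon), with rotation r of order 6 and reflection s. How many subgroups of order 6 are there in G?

|G| = 12 and 6 | 12, so subgroups of order 6 are possible by Lagrange.
The subgroups of order 6 are: {e, r, r^2, r^3, r^4, r^5}; {e, r^2, r^4, s, r^2s, r^4s}; {e, r^2, r^4, rs, r^3s, r^5s}.
So G has 3 subgroups of order 6.

3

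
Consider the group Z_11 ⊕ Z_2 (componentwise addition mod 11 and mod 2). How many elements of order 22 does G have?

10

An element (a,b) has order lcm(ord(a), ord(b)); count pairs with lcm equal to 22.
Enumerating gives 10 such elements.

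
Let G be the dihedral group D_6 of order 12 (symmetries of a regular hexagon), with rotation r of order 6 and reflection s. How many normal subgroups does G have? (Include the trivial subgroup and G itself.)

7

G has 16 subgroups. Checking conjugation-invariance by order — order 1: 1/1 normal; order 2: 1/7 normal; order 3: 1/1 normal; order 4: 0/3 normal; order 6: 3/3 normal; order 12: 1/1 normal.
Total normal subgroups: 7.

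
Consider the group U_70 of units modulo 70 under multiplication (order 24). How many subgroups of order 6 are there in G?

|G| = 24 and 6 | 24, so subgroups of order 6 are possible by Lagrange.
The subgroups of order 6 are: {1, 11, 19, 51, 59, 69}; {1, 9, 11, 29, 39, 51}; {1, 11, 31, 41, 51, 61}.
So G has 3 subgroups of order 6.

3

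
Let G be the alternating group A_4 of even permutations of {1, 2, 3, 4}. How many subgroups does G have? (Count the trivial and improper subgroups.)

|G| = 12, so by Lagrange every subgroup order divides 12. Divisors: 1, 2, 3, 4, 6, 12.
Subgroups by order — order 1: 1; order 2: 3; order 3: 4; order 4: 1; order 6: 0; order 12: 1.
Total: 1 + 3 + 4 + 1 + 0 + 1 = 10.

10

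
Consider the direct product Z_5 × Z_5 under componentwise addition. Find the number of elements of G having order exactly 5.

24

An element (a,b) has order lcm(ord(a), ord(b)); count pairs with lcm equal to 5.
Enumerating gives 24 such elements.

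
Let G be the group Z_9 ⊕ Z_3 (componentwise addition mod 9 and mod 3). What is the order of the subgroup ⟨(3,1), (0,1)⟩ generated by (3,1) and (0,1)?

9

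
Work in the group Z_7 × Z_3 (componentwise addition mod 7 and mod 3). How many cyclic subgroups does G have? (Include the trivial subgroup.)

4

Group the elements of G by the cyclic subgroup they generate; each cyclic subgroup of order d accounts for φ(d) elements.
Cyclic subgroups by order — order 1: 1; order 3: 1; order 7: 1; order 21: 1.
Total: 4.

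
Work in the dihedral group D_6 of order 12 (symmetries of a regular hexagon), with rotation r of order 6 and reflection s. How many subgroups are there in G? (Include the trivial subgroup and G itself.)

|G| = 12, so by Lagrange every subgroup order divides 12. Divisors: 1, 2, 3, 4, 6, 12.
Subgroups by order — order 1: 1; order 2: 7; order 3: 1; order 4: 3; order 6: 3; order 12: 1.
Total: 1 + 7 + 1 + 3 + 3 + 1 = 16.

16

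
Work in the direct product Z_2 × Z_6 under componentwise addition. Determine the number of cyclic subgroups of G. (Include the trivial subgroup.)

8

Group the elements of G by the cyclic subgroup they generate; each cyclic subgroup of order d accounts for φ(d) elements.
Cyclic subgroups by order — order 1: 1; order 2: 3; order 3: 1; order 6: 3.
Total: 8.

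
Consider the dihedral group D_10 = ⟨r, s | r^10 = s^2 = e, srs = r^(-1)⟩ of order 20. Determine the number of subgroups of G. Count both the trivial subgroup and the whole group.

22

|G| = 20, so by Lagrange every subgroup order divides 20. Divisors: 1, 2, 4, 5, 10, 20.
Subgroups by order — order 1: 1; order 2: 11; order 4: 5; order 5: 1; order 10: 3; order 20: 1.
Total: 1 + 11 + 5 + 1 + 3 + 1 = 22.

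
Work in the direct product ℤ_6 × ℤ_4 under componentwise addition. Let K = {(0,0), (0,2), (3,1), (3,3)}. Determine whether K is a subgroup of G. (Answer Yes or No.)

Yes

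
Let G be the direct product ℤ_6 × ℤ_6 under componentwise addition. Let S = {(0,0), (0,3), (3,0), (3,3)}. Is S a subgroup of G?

Yes

|S| = 4 divides |G| = 36, consistent with Lagrange.
S contains the identity, every element's inverse is in S, and S is closed under +: it is a subgroup.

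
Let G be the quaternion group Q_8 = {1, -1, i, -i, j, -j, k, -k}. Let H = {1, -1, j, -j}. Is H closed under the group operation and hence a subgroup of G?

|H| = 4 divides |G| = 8, consistent with Lagrange.
H contains the identity, every element's inverse is in H, and H is closed under ·: it is a subgroup.
In fact H = ⟨j⟩.

Yes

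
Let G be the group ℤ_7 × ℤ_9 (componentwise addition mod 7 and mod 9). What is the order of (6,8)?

The order of (6,8) in Z_7 × Z_9 is lcm(ord(6) in Z_7, ord(8) in Z_9).
ord(6) = 7 and ord(8) = 9, so |⟨(6,8)⟩| = lcm(7, 9) = 63.

63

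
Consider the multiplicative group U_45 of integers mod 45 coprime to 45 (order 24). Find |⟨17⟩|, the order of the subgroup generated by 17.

4

Compute successive powers of 17 mod 45: 17, 19, 8, 1; 17^4 ≡ 1 (mod 45).
So |⟨17⟩| = 4.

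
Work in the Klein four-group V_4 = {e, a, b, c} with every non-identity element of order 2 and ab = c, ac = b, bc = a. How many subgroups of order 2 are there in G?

|G| = 4 and 2 | 4, so subgroups of order 2 are possible by Lagrange.
The subgroups of order 2 are: {e, a}; {e, b}; {e, c}.
So G has 3 subgroups of order 2.

3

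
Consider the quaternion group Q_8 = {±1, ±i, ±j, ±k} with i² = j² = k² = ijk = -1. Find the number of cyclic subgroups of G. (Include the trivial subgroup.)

5

Each element a generates a cyclic subgroup ⟨a⟩; distinct elements may generate the same one (a cyclic group of order d has φ(d) generators).
Cyclic subgroups by order — order 1: 1; order 2: 1; order 4: 3.
Total: 5.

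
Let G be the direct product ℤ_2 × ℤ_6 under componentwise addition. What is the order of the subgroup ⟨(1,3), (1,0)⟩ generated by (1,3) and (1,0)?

|⟨(1,3)⟩| = 2 and |⟨(1,0)⟩| = 2, so |H| is a multiple of lcm(2, 2) = 2 and divides |G| = 12.
Closing under the operation: H = {(0,0), (0,3), (1,0), (1,3)}, so |H| = 4.

4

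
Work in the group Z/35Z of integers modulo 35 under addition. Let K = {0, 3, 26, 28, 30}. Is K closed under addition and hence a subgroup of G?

No

3 ∈ K but its inverse 32 ∉ K, so K is not a subgroup.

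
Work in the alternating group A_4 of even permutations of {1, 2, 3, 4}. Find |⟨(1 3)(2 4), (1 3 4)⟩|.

|⟨(1 3)(2 4)⟩| = 2 and |⟨(1 3 4)⟩| = 3, so |H| is a multiple of lcm(2, 3) = 6 and divides |G| = 12.
Closing {(1 3)(2 4), (1 3 4)} under the group operation gives all of G, so |H| = 12.

12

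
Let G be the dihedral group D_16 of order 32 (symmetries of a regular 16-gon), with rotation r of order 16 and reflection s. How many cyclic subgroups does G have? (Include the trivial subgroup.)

21

A cyclic subgroup of order d is generated by each of its φ(d) elements of order d, so the cyclic subgroups of order d number (#elements of order d)/φ(d).
Cyclic subgroups by order — order 1: 1; order 2: 17; order 4: 1; order 8: 1; order 16: 1.
Total: 21.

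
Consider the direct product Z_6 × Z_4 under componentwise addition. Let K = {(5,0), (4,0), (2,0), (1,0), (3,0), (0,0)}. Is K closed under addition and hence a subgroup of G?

|K| = 6 divides |G| = 24, consistent with Lagrange.
K contains the identity, every element's inverse is in K, and K is closed under +: it is a subgroup.
In fact K = ⟨(5,0)⟩.

Yes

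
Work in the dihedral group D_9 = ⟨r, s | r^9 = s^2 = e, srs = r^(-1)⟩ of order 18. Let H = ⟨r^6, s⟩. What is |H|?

|⟨r^6⟩| = 3 and |⟨s⟩| = 2, so |H| is a multiple of lcm(3, 2) = 6 and divides |G| = 18.
Closing under the operation: H = {e, r^3, r^6, s, r^3s, r^6s}, so |H| = 6.

6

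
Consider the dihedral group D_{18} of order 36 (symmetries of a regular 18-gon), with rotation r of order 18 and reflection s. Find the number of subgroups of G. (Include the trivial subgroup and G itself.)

45

|G| = 36, so by Lagrange every subgroup order divides 36. Divisors: 1, 2, 3, 4, 6, 9, 12, 18, 36.
Subgroups by order — order 1: 1; order 2: 19; order 3: 1; order 4: 9; order 6: 7; order 9: 1; order 12: 3; order 18: 3; order 36: 1.
Total: 1 + 19 + 1 + 9 + 7 + 1 + 3 + 3 + 1 = 45.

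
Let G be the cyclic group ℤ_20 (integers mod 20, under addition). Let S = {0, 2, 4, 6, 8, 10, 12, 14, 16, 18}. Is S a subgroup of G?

|S| = 10 divides |G| = 20, consistent with Lagrange.
S contains the identity, every element's inverse is in S, and S is closed under +: it is a subgroup.
In fact S = ⟨2⟩.

Yes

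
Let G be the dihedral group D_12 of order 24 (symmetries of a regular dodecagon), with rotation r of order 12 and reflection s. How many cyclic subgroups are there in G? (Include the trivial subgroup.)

18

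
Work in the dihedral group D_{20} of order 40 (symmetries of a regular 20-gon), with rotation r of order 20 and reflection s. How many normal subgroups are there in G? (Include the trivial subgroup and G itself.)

9

G has 48 subgroups. Checking conjugation-invariance by order — order 1: 1/1 normal; order 2: 1/21 normal; order 4: 1/11 normal; order 5: 1/1 normal; order 8: 0/5 normal; order 10: 1/5 normal; order 20: 3/3 normal; order 40: 1/1 normal.
Total normal subgroups: 9.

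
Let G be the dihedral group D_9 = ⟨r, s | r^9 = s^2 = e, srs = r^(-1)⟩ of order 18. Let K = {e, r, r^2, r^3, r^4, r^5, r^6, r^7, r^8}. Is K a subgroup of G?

|K| = 9 divides |G| = 18, consistent with Lagrange.
K contains the identity, every element's inverse is in K, and K is closed under ·: it is a subgroup.
In fact K = ⟨r^4⟩.

Yes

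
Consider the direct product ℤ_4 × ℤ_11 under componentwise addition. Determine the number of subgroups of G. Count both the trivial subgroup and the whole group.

6

|G| = 44, so by Lagrange every subgroup order divides 44. Divisors: 1, 2, 4, 11, 22, 44.
Subgroups by order — order 1: 1; order 2: 1; order 4: 1; order 11: 1; order 22: 1; order 44: 1.
Total: 1 + 1 + 1 + 1 + 1 + 1 = 6.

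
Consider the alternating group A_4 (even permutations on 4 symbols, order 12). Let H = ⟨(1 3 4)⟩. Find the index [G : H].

|⟨(1 3 4)⟩| = 3 and |G| = 12.
By Lagrange, [G : H] = |G|/|H| = 12/3 = 4.

4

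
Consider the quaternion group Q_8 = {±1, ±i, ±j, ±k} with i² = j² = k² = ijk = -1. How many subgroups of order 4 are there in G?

|G| = 8 and 4 | 8, so subgroups of order 4 are possible by Lagrange.
The subgroups of order 4 are: {1, -1, i, -i}; {1, -1, j, -j}; {1, -1, k, -k}.
So G has 3 subgroups of order 4.

3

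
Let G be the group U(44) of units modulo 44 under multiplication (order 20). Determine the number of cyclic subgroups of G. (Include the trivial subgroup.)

8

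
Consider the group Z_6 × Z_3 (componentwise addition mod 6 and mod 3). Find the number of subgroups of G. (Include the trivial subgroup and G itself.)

|G| = 18, so by Lagrange every subgroup order divides 18. Divisors: 1, 2, 3, 6, 9, 18.
Subgroups by order — order 1: 1; order 2: 1; order 3: 4; order 6: 4; order 9: 1; order 18: 1.
Total: 1 + 1 + 4 + 4 + 1 + 1 = 12.

12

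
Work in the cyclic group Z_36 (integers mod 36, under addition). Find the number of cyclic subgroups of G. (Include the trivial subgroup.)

Each element a generates a cyclic subgroup ⟨a⟩; distinct elements may generate the same one (a cyclic group of order d has φ(d) generators).
Cyclic subgroups by order — order 1: 1; order 2: 1; order 3: 1; order 4: 1; order 6: 1; order 9: 1; order 12: 1; order 18: 1; order 36: 1.
Total: 9.

9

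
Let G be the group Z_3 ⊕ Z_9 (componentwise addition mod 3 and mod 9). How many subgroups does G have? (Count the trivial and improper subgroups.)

10

|G| = 27, so by Lagrange every subgroup order divides 27. Divisors: 1, 3, 9, 27.
Subgroups by order — order 1: 1; order 3: 4; order 9: 4; order 27: 1.
Total: 1 + 4 + 4 + 1 = 10.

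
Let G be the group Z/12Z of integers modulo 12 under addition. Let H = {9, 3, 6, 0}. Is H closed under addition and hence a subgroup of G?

Yes

|H| = 4 divides |G| = 12, consistent with Lagrange.
H contains the identity, every element's inverse is in H, and H is closed under +: it is a subgroup.
In fact H = ⟨9⟩.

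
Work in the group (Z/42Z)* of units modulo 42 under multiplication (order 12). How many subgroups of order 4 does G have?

|G| = 12 and 4 | 12, so subgroups of order 4 are possible by Lagrange.
The subgroups of order 4 are: {1, 13, 29, 41}.
So G has 1 subgroup of order 4.

1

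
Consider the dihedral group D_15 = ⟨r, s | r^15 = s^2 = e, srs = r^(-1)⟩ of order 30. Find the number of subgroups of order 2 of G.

15

|G| = 30 and 2 | 30, so subgroups of order 2 are possible by Lagrange.
The subgroups of order 2 are: {e, r^10s}; {e, r^11s}; {e, r^12s}; {e, r^13s}; … (15 in all).
So G has 15 subgroups of order 2.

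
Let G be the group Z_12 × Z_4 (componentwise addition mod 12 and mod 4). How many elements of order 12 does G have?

An element (a,b) has order lcm(ord(a), ord(b)); count pairs with lcm equal to 12.
Enumerating gives 24 such elements.

24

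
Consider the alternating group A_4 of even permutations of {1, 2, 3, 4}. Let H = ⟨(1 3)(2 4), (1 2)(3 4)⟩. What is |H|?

4

|⟨(1 3)(2 4)⟩| = 2 and |⟨(1 2)(3 4)⟩| = 2, so |H| is a multiple of lcm(2, 2) = 2 and divides |G| = 12.
Closing under the operation: H = {e, (1 2)(3 4), (1 3)(2 4), (1 4)(2 3)}, so |H| = 4.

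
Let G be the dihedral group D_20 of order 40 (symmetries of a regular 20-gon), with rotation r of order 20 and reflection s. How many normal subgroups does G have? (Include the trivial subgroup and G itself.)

9

G has 48 subgroups. Checking conjugation-invariance by order — order 1: 1/1 normal; order 2: 1/21 normal; order 4: 1/11 normal; order 5: 1/1 normal; order 8: 0/5 normal; order 10: 1/5 normal; order 20: 3/3 normal; order 40: 1/1 normal.
Total normal subgroups: 9.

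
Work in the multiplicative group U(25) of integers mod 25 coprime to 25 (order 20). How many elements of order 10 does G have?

The elements of order 10 are: 4, 9, 14, 19.
That's 4.

4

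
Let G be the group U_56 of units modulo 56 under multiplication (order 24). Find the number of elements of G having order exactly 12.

0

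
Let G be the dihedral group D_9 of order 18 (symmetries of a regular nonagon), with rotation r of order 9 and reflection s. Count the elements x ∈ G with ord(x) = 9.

The elements of order 9 are: r, r^2, r^4, r^5, r^7, r^8.
That's 6.

6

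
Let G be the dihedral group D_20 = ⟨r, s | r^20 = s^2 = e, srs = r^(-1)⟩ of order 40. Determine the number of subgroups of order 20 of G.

|G| = 40 and 20 | 40, so subgroups of order 20 are possible by Lagrange.
The subgroups of order 20 are: {e, r, r^2, r^3, r^4, r^5, r^6, r^7, r^8, r^9, r^10, r^11, r^12, r^13, r^14, r^15, r^16, r^17, r^18, r^19}; {e, r^2, r^4, r^6, r^8, r^10, r^12, r^14, r^16, r^18, s, r^2s, r^4s, r^6s, r^8s, r^10s, r^12s, r^14s, r^16s, r^18s}; {e, r^2, r^4, r^6, r^8, r^10, r^12, r^14, r^16, r^18, rs, r^3s, r^5s, r^7s, r^9s, r^11s, r^13s, r^15s, r^17s, r^19s}.
So G has 3 subgroups of order 20.

3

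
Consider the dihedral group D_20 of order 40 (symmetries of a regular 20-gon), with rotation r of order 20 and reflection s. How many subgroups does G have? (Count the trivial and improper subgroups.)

48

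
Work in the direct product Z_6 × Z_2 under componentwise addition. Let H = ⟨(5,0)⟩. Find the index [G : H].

2

|⟨(5,0)⟩| = 6 and |G| = 12.
By Lagrange, [G : H] = |G|/|H| = 12/6 = 2.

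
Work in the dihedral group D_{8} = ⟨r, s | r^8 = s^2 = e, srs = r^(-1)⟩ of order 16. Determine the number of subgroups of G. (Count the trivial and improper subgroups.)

|G| = 16, so by Lagrange every subgroup order divides 16. Divisors: 1, 2, 4, 8, 16.
Subgroups by order — order 1: 1; order 2: 9; order 4: 5; order 8: 3; order 16: 1.
Total: 1 + 9 + 5 + 3 + 1 = 19.

19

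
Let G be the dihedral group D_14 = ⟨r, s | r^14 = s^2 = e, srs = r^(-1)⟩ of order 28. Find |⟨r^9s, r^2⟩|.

|⟨r^9s⟩| = 2 and |⟨r^2⟩| = 7, so |H| is a multiple of lcm(2, 7) = 14 and divides |G| = 28.
Closing under the operation: H = {e, r^2, r^4, r^6, r^8, r^10, r^12, rs, r^3s, r^5s, r^7s, r^9s, r^11s, r^13s}, so |H| = 14.

14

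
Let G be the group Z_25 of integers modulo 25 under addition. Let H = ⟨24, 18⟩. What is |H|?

|⟨24⟩| = 25 and |⟨18⟩| = 25, so |H| is a multiple of lcm(25, 25) = 25 and divides |G| = 25.
Closing {24, 18} under the group operation gives all of G, so |H| = 25.

25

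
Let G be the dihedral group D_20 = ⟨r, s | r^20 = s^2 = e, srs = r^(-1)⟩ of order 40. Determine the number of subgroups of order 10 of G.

5

|G| = 40 and 10 | 40, so subgroups of order 10 are possible by Lagrange.
The subgroups of order 10 are: {e, r^2, r^4, r^6, r^8, r^10, r^12, r^14, r^16, r^18}; {e, r^4, r^8, r^12, r^16, r^2s, r^6s, r^10s, r^14s, r^18s}; {e, r^4, r^8, r^12, r^16, r^3s, r^7s, r^11s, r^15s, r^19s}; {e, r^4, r^8, r^12, r^16, s, r^4s, r^8s, r^12s, r^16s}; … (5 in all).
So G has 5 subgroups of order 10.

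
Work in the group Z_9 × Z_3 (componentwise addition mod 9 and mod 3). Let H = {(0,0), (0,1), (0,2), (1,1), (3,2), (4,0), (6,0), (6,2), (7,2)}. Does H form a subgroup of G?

No

(6,2) ∈ H but its inverse (3,1) ∉ H, so H is not a subgroup.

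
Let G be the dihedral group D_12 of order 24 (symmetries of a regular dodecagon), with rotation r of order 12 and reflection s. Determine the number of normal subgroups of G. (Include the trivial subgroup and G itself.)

G has 34 subgroups. Checking conjugation-invariance by order — order 1: 1/1 normal; order 2: 1/13 normal; order 3: 1/1 normal; order 4: 1/7 normal; order 6: 1/5 normal; order 8: 0/3 normal; order 12: 3/3 normal; order 24: 1/1 normal.
Total normal subgroups: 9.

9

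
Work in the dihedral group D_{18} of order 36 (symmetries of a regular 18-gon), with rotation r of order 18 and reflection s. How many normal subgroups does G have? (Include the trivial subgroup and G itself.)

9

G has 45 subgroups. Checking conjugation-invariance by order — order 1: 1/1 normal; order 2: 1/19 normal; order 3: 1/1 normal; order 4: 0/9 normal; order 6: 1/7 normal; order 9: 1/1 normal; order 12: 0/3 normal; order 18: 3/3 normal; order 36: 1/1 normal.
Total normal subgroups: 9.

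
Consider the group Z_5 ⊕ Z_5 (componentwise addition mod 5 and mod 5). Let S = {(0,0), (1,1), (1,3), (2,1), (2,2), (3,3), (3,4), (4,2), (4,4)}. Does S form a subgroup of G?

|S| = 9 does not divide |G| = 25, so by Lagrange S is not a subgroup.

No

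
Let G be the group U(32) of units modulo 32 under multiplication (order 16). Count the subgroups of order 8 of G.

|G| = 16 and 8 | 16, so subgroups of order 8 are possible by Lagrange.
The subgroups of order 8 are: {1, 3, 9, 11, 17, 19, 25, 27}; {1, 5, 9, 13, 17, 21, 25, 29}; {1, 7, 9, 15, 17, 23, 25, 31}.
So G has 3 subgroups of order 8.

3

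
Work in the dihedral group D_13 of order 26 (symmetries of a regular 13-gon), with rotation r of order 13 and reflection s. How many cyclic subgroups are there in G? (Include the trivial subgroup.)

A cyclic subgroup of order d is generated by each of its φ(d) elements of order d, so the cyclic subgroups of order d number (#elements of order d)/φ(d).
Cyclic subgroups by order — order 1: 1; order 2: 13; order 13: 1.
Total: 15.

15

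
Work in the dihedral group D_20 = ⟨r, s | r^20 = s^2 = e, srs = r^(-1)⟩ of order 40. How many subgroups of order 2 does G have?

21

|G| = 40 and 2 | 40, so subgroups of order 2 are possible by Lagrange.
The subgroups of order 2 are: {e, r^10}; {e, r^10s}; {e, r^11s}; {e, r^12s}; … (21 in all).
So G has 21 subgroups of order 2.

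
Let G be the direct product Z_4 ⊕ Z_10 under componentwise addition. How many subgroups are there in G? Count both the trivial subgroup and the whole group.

|G| = 40, so by Lagrange every subgroup order divides 40. Divisors: 1, 2, 4, 5, 8, 10, 20, 40.
Subgroups by order — order 1: 1; order 2: 3; order 4: 3; order 5: 1; order 8: 1; order 10: 3; order 20: 3; order 40: 1.
Total: 1 + 3 + 3 + 1 + 1 + 3 + 3 + 1 = 16.

16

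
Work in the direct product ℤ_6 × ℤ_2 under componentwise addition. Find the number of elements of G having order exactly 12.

An element (a,b) has order lcm(ord(a), ord(b)); count pairs with lcm equal to 12.
Enumerating gives 0 such elements.

0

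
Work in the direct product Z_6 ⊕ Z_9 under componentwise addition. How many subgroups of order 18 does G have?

|G| = 54 and 18 | 54, so subgroups of order 18 are possible by Lagrange.
The subgroups of order 18 are: {(0,0), (0,1), (0,2), (0,3), (0,4), (0,5), (0,6), (0,7), (0,8), (3,0), (3,1), (3,2), (3,3), (3,4), (3,5), (3,6), (3,7), (3,8)}; {(0,0), (0,3), (0,6), (1,0), (1,3), (1,6), (2,0), (2,3), (2,6), (3,0), (3,3), (3,6), (4,0), (4,3), (4,6), (5,0), (5,3), (5,6)}; {(0,0), (0,3), (0,6), (1,1), (1,4), (1,7), (2,2), (2,5), (2,8), (3,0), (3,3), (3,6), (4,1), (4,4), (4,7), (5,2), (5,5), (5,8)}; {(0,0), (0,3), (0,6), (1,2), (1,5), (1,8), (2,1), (2,4), (2,7), (3,0), (3,3), (3,6), (4,2), (4,5), (4,8), (5,1), (5,4), (5,7)}.
So G has 4 subgroups of order 18.

4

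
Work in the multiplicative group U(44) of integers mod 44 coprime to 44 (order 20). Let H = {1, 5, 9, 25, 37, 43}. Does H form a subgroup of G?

No

|H| = 6 does not divide |G| = 20, so by Lagrange H is not a subgroup.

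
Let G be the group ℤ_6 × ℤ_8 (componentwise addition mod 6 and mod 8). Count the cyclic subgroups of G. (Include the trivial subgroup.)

A cyclic subgroup of order d is generated by each of its φ(d) elements of order d, so the cyclic subgroups of order d number (#elements of order d)/φ(d).
Cyclic subgroups by order — order 1: 1; order 2: 3; order 3: 1; order 4: 2; order 6: 3; order 8: 2; order 12: 2; order 24: 2.
Total: 16.

16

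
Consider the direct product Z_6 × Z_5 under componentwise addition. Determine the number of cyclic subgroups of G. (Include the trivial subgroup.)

Group the elements of G by the cyclic subgroup they generate; each cyclic subgroup of order d accounts for φ(d) elements.
Cyclic subgroups by order — order 1: 1; order 2: 1; order 3: 1; order 5: 1; order 6: 1; order 10: 1; order 15: 1; order 30: 1.
Total: 8.

8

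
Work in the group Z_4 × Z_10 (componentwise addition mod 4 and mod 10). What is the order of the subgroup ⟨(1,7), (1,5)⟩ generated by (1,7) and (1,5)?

20

|⟨(1,7)⟩| = 20 and |⟨(1,5)⟩| = 4, so |H| is a multiple of lcm(20, 4) = 20 and divides |G| = 40.
Closing under the operation: H = {(0,0), (0,2), (0,4), (0,6), (0,8), (1,1), (1,3), (1,5), (1,7), (1,9), (2,0), (2,2), (2,4), (2,6), (2,8), (3,1), (3,3), (3,5), (3,7), (3,9)}, so |H| = 20.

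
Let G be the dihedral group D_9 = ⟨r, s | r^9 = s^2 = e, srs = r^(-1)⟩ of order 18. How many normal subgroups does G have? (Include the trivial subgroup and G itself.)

4

G has 16 subgroups. Checking conjugation-invariance by order — order 1: 1/1 normal; order 2: 0/9 normal; order 3: 1/1 normal; order 6: 0/3 normal; order 9: 1/1 normal; order 18: 1/1 normal.
Total normal subgroups: 4.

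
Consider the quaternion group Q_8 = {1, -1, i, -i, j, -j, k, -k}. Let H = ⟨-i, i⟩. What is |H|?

4

|⟨-i⟩| = 4 and |⟨i⟩| = 4, so |H| is a multiple of lcm(4, 4) = 4 and divides |G| = 8.
Closing under the operation: H = {1, -1, i, -i}, so |H| = 4.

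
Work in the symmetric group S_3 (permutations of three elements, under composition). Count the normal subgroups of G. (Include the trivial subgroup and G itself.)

G has 6 subgroups. Checking conjugation-invariance by order — order 1: 1/1 normal; order 2: 0/3 normal; order 3: 1/1 normal; order 6: 1/1 normal.
Total normal subgroups: 3.

3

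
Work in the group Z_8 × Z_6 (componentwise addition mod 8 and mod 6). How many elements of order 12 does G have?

8

An element (a,b) has order lcm(ord(a), ord(b)); count pairs with lcm equal to 12.
Enumerating gives 8 such elements.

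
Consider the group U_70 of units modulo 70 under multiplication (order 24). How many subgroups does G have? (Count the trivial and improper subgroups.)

16

|G| = 24, so by Lagrange every subgroup order divides 24. Divisors: 1, 2, 3, 4, 6, 8, 12, 24.
Subgroups by order — order 1: 1; order 2: 3; order 3: 1; order 4: 3; order 6: 3; order 8: 1; order 12: 3; order 24: 1.
Total: 1 + 3 + 1 + 3 + 3 + 1 + 3 + 1 = 16.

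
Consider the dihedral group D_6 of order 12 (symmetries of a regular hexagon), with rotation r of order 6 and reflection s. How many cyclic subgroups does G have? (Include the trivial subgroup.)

10

Each element a generates a cyclic subgroup ⟨a⟩; distinct elements may generate the same one (a cyclic group of order d has φ(d) generators).
Cyclic subgroups by order — order 1: 1; order 2: 7; order 3: 1; order 6: 1.
Total: 10.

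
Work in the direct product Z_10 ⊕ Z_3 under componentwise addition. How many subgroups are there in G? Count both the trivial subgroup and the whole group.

8

|G| = 30, so by Lagrange every subgroup order divides 30. Divisors: 1, 2, 3, 5, 6, 10, 15, 30.
Subgroups by order — order 1: 1; order 2: 1; order 3: 1; order 5: 1; order 6: 1; order 10: 1; order 15: 1; order 30: 1.
Total: 1 + 1 + 1 + 1 + 1 + 1 + 1 + 1 = 8.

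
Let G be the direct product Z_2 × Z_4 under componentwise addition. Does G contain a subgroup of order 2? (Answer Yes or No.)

Yes

2 | 8. A subgroup of order 2 is {(0,0), (0,2)}.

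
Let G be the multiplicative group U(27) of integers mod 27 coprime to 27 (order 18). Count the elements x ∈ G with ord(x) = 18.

The elements of order 18 are: 2, 5, 11, 14, 20, 23.
That's 6.

6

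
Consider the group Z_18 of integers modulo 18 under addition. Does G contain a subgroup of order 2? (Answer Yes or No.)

Yes

2 | 18. A subgroup of order 2 is {0, 9}.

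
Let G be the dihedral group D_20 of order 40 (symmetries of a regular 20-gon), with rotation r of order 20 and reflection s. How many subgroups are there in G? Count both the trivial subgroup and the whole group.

|G| = 40, so by Lagrange every subgroup order divides 40. Divisors: 1, 2, 4, 5, 8, 10, 20, 40.
Subgroups by order — order 1: 1; order 2: 21; order 4: 11; order 5: 1; order 8: 5; order 10: 5; order 20: 3; order 40: 1.
Total: 1 + 21 + 11 + 1 + 5 + 5 + 3 + 1 = 48.

48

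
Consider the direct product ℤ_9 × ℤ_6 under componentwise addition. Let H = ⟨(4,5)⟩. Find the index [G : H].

3

|⟨(4,5)⟩| = 18 and |G| = 54.
By Lagrange, [G : H] = |G|/|H| = 54/18 = 3.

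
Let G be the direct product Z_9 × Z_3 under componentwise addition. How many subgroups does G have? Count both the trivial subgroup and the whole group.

|G| = 27, so by Lagrange every subgroup order divides 27. Divisors: 1, 3, 9, 27.
Subgroups by order — order 1: 1; order 3: 4; order 9: 4; order 27: 1.
Total: 1 + 4 + 4 + 1 = 10.

10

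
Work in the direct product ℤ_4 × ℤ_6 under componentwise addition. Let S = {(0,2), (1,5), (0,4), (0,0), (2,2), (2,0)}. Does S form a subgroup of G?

No

(2,2) ∈ S but its inverse (2,4) ∉ S, so S is not a subgroup.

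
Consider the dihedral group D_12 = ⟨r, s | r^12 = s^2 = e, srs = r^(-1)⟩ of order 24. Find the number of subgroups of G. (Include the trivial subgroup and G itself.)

34

|G| = 24, so by Lagrange every subgroup order divides 24. Divisors: 1, 2, 3, 4, 6, 8, 12, 24.
Subgroups by order — order 1: 1; order 2: 13; order 3: 1; order 4: 7; order 6: 5; order 8: 3; order 12: 3; order 24: 1.
Total: 1 + 13 + 1 + 7 + 5 + 3 + 3 + 1 = 34.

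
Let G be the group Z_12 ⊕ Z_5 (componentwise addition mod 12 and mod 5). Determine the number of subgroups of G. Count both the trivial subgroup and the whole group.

12

|G| = 60, so by Lagrange every subgroup order divides 60. Divisors: 1, 2, 3, 4, 5, 6, 10, 12, 15, 20, 30, 60.
Subgroups by order — order 1: 1; order 2: 1; order 3: 1; order 4: 1; order 5: 1; order 6: 1; order 10: 1; order 12: 1; order 15: 1; order 20: 1; order 30: 1; order 60: 1.
Total: 1 + 1 + 1 + 1 + 1 + 1 + 1 + 1 + 1 + 1 + 1 + 1 = 12.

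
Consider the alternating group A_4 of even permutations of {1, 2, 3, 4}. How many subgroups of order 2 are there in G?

3

|G| = 12 and 2 | 12, so subgroups of order 2 are possible by Lagrange.
The subgroups of order 2 are: {e, (1 2)(3 4)}; {e, (1 3)(2 4)}; {e, (1 4)(2 3)}.
So G has 3 subgroups of order 2.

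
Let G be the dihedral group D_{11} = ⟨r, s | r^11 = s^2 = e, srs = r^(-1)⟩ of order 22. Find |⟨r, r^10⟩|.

11

|⟨r⟩| = 11 and |⟨r^10⟩| = 11, so |H| is a multiple of lcm(11, 11) = 11 and divides |G| = 22.
Closing under the operation: H = {e, r, r^2, r^3, r^4, r^5, r^6, r^7, r^8, r^9, r^10}, so |H| = 11.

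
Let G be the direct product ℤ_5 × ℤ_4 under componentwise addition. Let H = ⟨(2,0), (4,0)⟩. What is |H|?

|⟨(2,0)⟩| = 5 and |⟨(4,0)⟩| = 5, so |H| is a multiple of lcm(5, 5) = 5 and divides |G| = 20.
Closing under the operation: H = {(0,0), (1,0), (2,0), (3,0), (4,0)}, so |H| = 5.

5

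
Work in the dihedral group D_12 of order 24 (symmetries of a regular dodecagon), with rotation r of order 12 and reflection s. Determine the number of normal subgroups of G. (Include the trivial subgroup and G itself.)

G has 34 subgroups. Checking conjugation-invariance by order — order 1: 1/1 normal; order 2: 1/13 normal; order 3: 1/1 normal; order 4: 1/7 normal; order 6: 1/5 normal; order 8: 0/3 normal; order 12: 3/3 normal; order 24: 1/1 normal.
Total normal subgroups: 9.

9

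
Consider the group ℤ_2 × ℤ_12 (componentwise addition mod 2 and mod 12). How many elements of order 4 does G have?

4

An element (a,b) has order lcm(ord(a), ord(b)); count pairs with lcm equal to 4.
Enumerating gives 4 such elements.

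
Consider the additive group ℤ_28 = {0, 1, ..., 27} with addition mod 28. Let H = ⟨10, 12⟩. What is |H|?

|⟨10⟩| = 14 and |⟨12⟩| = 7, so |H| is a multiple of lcm(14, 7) = 14 and divides |G| = 28.
Closing under the operation: H = {0, 2, 4, 6, 8, 10, 12, 14, 16, 18, 20, 22, 24, 26}, so |H| = 14.

14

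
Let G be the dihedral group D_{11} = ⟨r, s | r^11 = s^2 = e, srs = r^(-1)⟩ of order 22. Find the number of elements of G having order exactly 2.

11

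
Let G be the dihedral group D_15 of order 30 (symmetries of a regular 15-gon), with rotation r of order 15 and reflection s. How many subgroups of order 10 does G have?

3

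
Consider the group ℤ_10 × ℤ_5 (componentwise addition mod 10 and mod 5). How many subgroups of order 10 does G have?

|G| = 50 and 10 | 50, so subgroups of order 10 are possible by Lagrange.
The subgroups of order 10 are: {(0,0), (0,1), (0,2), (0,3), (0,4), (5,0), (5,1), (5,2), (5,3), (5,4)}; {(0,0), (1,0), (2,0), (3,0), (4,0), (5,0), (6,0), (7,0), (8,0), (9,0)}; {(0,0), (1,1), (2,2), (3,3), (4,4), (5,0), (6,1), (7,2), (8,3), (9,4)}; {(0,0), (1,2), (2,4), (3,1), (4,3), (5,0), (6,2), (7,4), (8,1), (9,3)}; … (6 in all).
So G has 6 subgroups of order 10.

6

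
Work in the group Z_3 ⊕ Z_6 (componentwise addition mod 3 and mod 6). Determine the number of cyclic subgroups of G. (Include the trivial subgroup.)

Each element a generates a cyclic subgroup ⟨a⟩; distinct elements may generate the same one (a cyclic group of order d has φ(d) generators).
Cyclic subgroups by order — order 1: 1; order 2: 1; order 3: 4; order 6: 4.
Total: 10.

10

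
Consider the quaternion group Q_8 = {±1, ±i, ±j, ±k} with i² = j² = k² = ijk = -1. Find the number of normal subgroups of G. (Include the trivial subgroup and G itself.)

G has 6 subgroups. Checking conjugation-invariance by order — order 1: 1/1 normal; order 2: 1/1 normal; order 4: 3/3 normal; order 8: 1/1 normal.
Total normal subgroups: 6.

6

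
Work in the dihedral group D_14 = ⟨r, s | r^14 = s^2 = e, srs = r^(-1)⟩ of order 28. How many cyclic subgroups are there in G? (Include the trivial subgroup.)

A cyclic subgroup of order d is generated by each of its φ(d) elements of order d, so the cyclic subgroups of order d number (#elements of order d)/φ(d).
Cyclic subgroups by order — order 1: 1; order 2: 15; order 7: 1; order 14: 1.
Total: 18.

18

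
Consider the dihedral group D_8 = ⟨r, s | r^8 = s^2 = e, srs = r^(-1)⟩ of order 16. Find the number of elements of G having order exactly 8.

4

The elements of order 8 are: r, r^3, r^5, r^7.
That's 4.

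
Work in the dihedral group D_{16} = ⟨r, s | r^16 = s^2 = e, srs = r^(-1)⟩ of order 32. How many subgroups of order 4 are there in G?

|G| = 32 and 4 | 32, so subgroups of order 4 are possible by Lagrange.
The subgroups of order 4 are: {e, r^8, r^2s, r^10s}; {e, r^8, r^3s, r^11s}; {e, r^4, r^8, r^12}; {e, r^8, r^4s, r^12s}; … (9 in all).
So G has 9 subgroups of order 4.

9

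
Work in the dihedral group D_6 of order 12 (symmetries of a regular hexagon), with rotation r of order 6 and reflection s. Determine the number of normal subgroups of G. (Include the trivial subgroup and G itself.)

G has 16 subgroups. Checking conjugation-invariance by order — order 1: 1/1 normal; order 2: 1/7 normal; order 3: 1/1 normal; order 4: 0/3 normal; order 6: 3/3 normal; order 12: 1/1 normal.
Total normal subgroups: 7.

7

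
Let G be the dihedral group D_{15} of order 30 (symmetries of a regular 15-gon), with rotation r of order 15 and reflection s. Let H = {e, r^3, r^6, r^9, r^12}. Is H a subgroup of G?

|H| = 5 divides |G| = 30, consistent with Lagrange.
H contains the identity, every element's inverse is in H, and H is closed under ·: it is a subgroup.
In fact H = ⟨r^9⟩.

Yes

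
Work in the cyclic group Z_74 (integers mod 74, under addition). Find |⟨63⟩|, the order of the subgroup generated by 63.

In Z_74, the order of an element a is n/gcd(a, n).
gcd(63, 74) = 1, so |⟨63⟩| = 74/1 = 74.

74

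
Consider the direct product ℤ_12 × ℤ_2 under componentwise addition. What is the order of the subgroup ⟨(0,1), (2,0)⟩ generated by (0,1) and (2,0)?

12

|⟨(0,1)⟩| = 2 and |⟨(2,0)⟩| = 6, so |H| is a multiple of lcm(2, 6) = 6 and divides |G| = 24.
Closing under the operation: H = {(0,0), (0,1), (2,0), (2,1), (4,0), (4,1), (6,0), (6,1), (8,0), (8,1), (10,0), (10,1)}, so |H| = 12.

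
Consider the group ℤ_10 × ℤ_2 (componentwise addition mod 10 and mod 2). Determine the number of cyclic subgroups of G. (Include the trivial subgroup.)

8

Each element a generates a cyclic subgroup ⟨a⟩; distinct elements may generate the same one (a cyclic group of order d has φ(d) generators).
Cyclic subgroups by order — order 1: 1; order 2: 3; order 5: 1; order 10: 3.
Total: 8.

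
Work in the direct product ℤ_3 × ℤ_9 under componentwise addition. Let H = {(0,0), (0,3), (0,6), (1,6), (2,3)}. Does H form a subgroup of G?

|H| = 5 does not divide |G| = 27, so by Lagrange H is not a subgroup.

No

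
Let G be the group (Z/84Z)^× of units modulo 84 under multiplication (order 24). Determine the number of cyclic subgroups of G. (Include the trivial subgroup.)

A cyclic subgroup of order d is generated by each of its φ(d) elements of order d, so the cyclic subgroups of order d number (#elements of order d)/φ(d).
Cyclic subgroups by order — order 1: 1; order 2: 7; order 3: 1; order 6: 7.
Total: 16.

16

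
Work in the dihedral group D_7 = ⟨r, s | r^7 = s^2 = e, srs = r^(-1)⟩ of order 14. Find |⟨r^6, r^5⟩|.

|⟨r^6⟩| = 7 and |⟨r^5⟩| = 7, so |H| is a multiple of lcm(7, 7) = 7 and divides |G| = 14.
Closing under the operation: H = {e, r, r^2, r^3, r^4, r^5, r^6}, so |H| = 7.

7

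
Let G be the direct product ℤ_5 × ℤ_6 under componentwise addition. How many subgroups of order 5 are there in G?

|G| = 30 and 5 | 30, so subgroups of order 5 are possible by Lagrange.
The subgroups of order 5 are: {(0,0), (1,0), (2,0), (3,0), (4,0)}.
So G has 1 subgroup of order 5.

1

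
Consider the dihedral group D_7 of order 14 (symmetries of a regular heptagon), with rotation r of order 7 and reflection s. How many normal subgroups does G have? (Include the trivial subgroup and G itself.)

G has 10 subgroups. Checking conjugation-invariance by order — order 1: 1/1 normal; order 2: 0/7 normal; order 7: 1/1 normal; order 14: 1/1 normal.
Total normal subgroups: 3.

3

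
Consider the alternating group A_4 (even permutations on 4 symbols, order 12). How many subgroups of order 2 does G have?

3

|G| = 12 and 2 | 12, so subgroups of order 2 are possible by Lagrange.
The subgroups of order 2 are: {e, (1 2)(3 4)}; {e, (1 3)(2 4)}; {e, (1 4)(2 3)}.
So G has 3 subgroups of order 2.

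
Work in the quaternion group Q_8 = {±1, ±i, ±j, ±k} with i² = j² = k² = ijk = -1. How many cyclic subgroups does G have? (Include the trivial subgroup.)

Each element a generates a cyclic subgroup ⟨a⟩; distinct elements may generate the same one (a cyclic group of order d has φ(d) generators).
Cyclic subgroups by order — order 1: 1; order 2: 1; order 4: 3.
Total: 5.

5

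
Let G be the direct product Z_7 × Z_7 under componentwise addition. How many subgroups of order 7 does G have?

8

|G| = 49 and 7 | 49, so subgroups of order 7 are possible by Lagrange.
The subgroups of order 7 are: {(0,0), (0,1), (0,2), (0,3), (0,4), (0,5), (0,6)}; {(0,0), (1,0), (2,0), (3,0), (4,0), (5,0), (6,0)}; {(0,0), (1,1), (2,2), (3,3), (4,4), (5,5), (6,6)}; {(0,0), (1,2), (2,4), (3,6), (4,1), (5,3), (6,5)}; … (8 in all).
So G has 8 subgroups of order 7.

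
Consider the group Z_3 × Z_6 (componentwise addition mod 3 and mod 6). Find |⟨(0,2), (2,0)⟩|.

|⟨(0,2)⟩| = 3 and |⟨(2,0)⟩| = 3, so |H| is a multiple of lcm(3, 3) = 3 and divides |G| = 18.
Closing under the operation: H = {(0,0), (0,2), (0,4), (1,0), (1,2), (1,4), (2,0), (2,2), (2,4)}, so |H| = 9.

9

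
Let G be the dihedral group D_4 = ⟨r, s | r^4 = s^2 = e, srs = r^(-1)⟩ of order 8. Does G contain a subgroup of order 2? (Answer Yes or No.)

2 | 8. A subgroup of order 2 is {e, r^2}.

Yes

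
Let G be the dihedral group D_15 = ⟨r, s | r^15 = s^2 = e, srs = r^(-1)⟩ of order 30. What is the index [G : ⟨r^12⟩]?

6

|⟨r^12⟩| = 5 and |G| = 30.
By Lagrange, [G : H] = |G|/|H| = 30/5 = 6.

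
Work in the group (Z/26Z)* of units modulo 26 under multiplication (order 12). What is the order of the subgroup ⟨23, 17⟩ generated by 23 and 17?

6

|⟨23⟩| = 6 and |⟨17⟩| = 6, so |H| is a multiple of lcm(6, 6) = 6 and divides |G| = 12.
Closing under the operation: H = {1, 3, 9, 17, 23, 25}, so |H| = 6.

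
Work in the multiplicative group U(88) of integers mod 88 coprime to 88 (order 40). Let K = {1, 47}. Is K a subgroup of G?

No

47 ∈ K but its inverse 15 ∉ K, so K is not a subgroup.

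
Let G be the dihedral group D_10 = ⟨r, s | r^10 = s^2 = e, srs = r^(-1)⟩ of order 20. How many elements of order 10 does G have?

The elements of order 10 are: r, r^3, r^7, r^9.
That's 4.

4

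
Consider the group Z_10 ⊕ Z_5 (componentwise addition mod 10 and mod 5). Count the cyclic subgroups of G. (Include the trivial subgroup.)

14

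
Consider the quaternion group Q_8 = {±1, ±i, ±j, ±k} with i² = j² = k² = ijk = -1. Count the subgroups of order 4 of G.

|G| = 8 and 4 | 8, so subgroups of order 4 are possible by Lagrange.
The subgroups of order 4 are: {1, -1, i, -i}; {1, -1, j, -j}; {1, -1, k, -k}.
So G has 3 subgroups of order 4.

3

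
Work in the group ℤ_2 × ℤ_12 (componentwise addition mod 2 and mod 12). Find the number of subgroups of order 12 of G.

|G| = 24 and 12 | 24, so subgroups of order 12 are possible by Lagrange.
The subgroups of order 12 are: {(0,0), (0,1), (0,2), (0,3), (0,4), (0,5), (0,6), (0,7), (0,8), (0,9), (0,10), (0,11)}; {(0,0), (0,2), (0,4), (0,6), (0,8), (0,10), (1,0), (1,2), (1,4), (1,6), (1,8), (1,10)}; {(0,0), (0,2), (0,4), (0,6), (0,8), (0,10), (1,1), (1,3), (1,5), (1,7), (1,9), (1,11)}.
So G has 3 subgroups of order 12.

3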